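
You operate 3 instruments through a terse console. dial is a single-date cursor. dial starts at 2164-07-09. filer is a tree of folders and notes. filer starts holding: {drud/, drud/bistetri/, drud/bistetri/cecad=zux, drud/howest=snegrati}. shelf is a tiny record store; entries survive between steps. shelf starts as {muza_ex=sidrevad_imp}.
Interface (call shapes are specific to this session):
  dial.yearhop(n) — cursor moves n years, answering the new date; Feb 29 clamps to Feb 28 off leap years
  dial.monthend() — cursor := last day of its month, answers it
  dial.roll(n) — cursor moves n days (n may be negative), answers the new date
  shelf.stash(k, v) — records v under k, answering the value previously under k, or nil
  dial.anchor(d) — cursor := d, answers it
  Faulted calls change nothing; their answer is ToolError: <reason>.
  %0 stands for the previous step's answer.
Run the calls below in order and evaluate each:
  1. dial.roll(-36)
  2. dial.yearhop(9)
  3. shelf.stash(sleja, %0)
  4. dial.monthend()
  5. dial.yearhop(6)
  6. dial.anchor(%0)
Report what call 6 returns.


Answer: 2179-06-30

Derivation:
-- dial.roll(-36) : 2164-06-03
-- dial.yearhop(9) : 2173-06-03
-- shelf.stash(sleja, %0) : nil
-- dial.monthend() : 2173-06-30
-- dial.yearhop(6) : 2179-06-30
-- dial.anchor(%0) : 2179-06-30


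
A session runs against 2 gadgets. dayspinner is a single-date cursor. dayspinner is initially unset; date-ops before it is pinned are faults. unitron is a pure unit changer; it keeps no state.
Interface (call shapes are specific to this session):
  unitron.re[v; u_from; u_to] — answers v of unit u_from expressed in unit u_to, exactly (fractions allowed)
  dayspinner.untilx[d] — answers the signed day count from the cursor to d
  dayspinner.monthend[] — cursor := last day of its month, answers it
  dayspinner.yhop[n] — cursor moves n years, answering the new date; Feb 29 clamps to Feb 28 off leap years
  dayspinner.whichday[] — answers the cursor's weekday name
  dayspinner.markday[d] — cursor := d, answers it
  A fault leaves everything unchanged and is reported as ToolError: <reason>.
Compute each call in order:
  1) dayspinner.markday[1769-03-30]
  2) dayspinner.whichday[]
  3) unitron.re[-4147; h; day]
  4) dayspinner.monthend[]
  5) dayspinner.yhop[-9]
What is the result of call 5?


> dayspinner.markday d: 1769-03-30
  1769-03-30
> dayspinner.whichday
  Thursday
> unitron.re v: -4147 u_from: h u_to: day
  -4147/24
> dayspinner.monthend
  1769-03-31
> dayspinner.yhop n: -9
  1760-03-31

Answer: 1760-03-31


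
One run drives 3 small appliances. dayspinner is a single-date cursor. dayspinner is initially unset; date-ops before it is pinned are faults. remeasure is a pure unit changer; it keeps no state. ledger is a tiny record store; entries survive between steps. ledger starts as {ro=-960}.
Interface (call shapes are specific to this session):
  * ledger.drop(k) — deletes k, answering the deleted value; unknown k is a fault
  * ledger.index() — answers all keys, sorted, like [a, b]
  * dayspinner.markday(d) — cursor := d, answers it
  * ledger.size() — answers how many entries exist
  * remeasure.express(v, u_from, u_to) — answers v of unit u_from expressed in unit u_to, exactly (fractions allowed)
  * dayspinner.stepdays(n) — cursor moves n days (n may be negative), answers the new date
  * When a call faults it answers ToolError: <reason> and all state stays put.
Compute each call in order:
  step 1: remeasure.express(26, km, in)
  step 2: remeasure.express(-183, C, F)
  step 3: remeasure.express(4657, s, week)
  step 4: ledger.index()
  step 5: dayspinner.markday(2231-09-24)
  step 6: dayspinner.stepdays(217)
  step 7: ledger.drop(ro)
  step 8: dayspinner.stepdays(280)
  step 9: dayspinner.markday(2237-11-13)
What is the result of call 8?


Answer: 2233-02-02

Derivation:
I use remeasure.express with v=26, u_from=km, u_to=in, giving 130000000/127.
I call remeasure.express with v=-183, u_from=C, u_to=F, → -1487/5.
Now I run remeasure.express with v=4657, u_from=s, u_to=week, and observe 4657/604800.
I run ledger.index(): [ro].
Calling dayspinner.markday with d=2231-09-24, and observe 2231-09-24.
Using dayspinner.stepdays with n=217, and see 2232-04-28.
Next I call ledger.drop with k=ro, yielding -960.
I use dayspinner.stepdays with n=280, giving 2233-02-02.
Next I call dayspinner.markday with d=2237-11-13: 2237-11-13.


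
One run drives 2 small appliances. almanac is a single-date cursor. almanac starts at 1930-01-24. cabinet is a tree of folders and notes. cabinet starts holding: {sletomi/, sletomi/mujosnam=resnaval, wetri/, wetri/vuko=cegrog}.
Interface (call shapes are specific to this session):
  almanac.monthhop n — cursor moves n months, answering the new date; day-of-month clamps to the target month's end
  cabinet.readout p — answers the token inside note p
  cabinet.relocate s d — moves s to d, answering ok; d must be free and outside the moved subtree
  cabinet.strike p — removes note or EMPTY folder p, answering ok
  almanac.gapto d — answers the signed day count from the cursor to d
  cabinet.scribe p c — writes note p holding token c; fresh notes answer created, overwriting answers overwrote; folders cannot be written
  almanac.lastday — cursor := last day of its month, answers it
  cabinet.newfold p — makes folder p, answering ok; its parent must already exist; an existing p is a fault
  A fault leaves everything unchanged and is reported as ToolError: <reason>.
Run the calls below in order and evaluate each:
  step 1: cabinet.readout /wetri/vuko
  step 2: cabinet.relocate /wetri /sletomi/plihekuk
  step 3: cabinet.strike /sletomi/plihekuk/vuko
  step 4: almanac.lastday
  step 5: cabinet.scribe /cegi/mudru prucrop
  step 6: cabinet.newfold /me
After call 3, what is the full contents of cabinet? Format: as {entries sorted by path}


Now I run cabinet.readout with p='/wetri/vuko', — result: cegrog.
I use cabinet.relocate with s='/wetri', d='/sletomi/plihekuk', yielding ok.
I try cabinet.strike with p='/sletomi/plihekuk/vuko', — result: ok.
I use almanac.lastday, — result: 1930-01-31.
I call cabinet.scribe with p='/cegi/mudru', c='prucrop', and observe ToolError: no parent.
I use cabinet.newfold with p='/me', and observe ok.

Answer: {sletomi/, sletomi/mujosnam=resnaval, sletomi/plihekuk/}


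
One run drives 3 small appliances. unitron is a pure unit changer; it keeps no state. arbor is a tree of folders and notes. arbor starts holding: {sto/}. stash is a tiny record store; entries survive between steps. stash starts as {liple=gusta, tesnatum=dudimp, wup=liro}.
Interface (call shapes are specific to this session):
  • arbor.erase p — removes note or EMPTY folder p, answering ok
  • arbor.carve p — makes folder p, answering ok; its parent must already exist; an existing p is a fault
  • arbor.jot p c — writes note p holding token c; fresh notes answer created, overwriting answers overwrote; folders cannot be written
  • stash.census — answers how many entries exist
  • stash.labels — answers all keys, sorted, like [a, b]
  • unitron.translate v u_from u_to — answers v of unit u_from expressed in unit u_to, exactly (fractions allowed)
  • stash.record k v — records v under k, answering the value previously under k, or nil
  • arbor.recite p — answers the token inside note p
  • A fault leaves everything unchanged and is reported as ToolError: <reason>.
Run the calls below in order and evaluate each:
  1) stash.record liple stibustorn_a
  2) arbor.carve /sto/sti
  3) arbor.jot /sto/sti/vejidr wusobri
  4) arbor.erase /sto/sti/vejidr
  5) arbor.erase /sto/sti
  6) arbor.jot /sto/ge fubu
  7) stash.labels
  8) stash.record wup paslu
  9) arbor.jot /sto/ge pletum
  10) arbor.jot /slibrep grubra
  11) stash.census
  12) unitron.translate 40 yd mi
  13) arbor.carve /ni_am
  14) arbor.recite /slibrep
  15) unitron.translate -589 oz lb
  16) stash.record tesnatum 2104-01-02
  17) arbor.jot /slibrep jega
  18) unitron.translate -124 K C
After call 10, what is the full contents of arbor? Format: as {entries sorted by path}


CALL stash.record[k: liple; v: stibustorn_a]
RET  gusta
CALL arbor.carve[p: /sto/sti]
RET  ok
CALL arbor.jot[p: /sto/sti/vejidr; c: wusobri]
RET  created
CALL arbor.erase[p: /sto/sti/vejidr]
RET  ok
CALL arbor.erase[p: /sto/sti]
RET  ok
CALL arbor.jot[p: /sto/ge; c: fubu]
RET  created
CALL stash.labels[]
RET  [liple, tesnatum, wup]
CALL stash.record[k: wup; v: paslu]
RET  liro
CALL arbor.jot[p: /sto/ge; c: pletum]
RET  overwrote
CALL arbor.jot[p: /slibrep; c: grubra]
RET  created
CALL stash.census[]
RET  3
CALL unitron.translate[v: 40; u_from: yd; u_to: mi]
RET  1/44
CALL arbor.carve[p: /ni_am]
RET  ok
CALL arbor.recite[p: /slibrep]
RET  grubra
CALL unitron.translate[v: -589; u_from: oz; u_to: lb]
RET  -589/16
CALL stash.record[k: tesnatum; v: 2104-01-02]
RET  dudimp
CALL arbor.jot[p: /slibrep; c: jega]
RET  overwrote
CALL unitron.translate[v: -124; u_from: K; u_to: C]
RET  -7943/20

Answer: {slibrep=grubra, sto/, sto/ge=pletum}


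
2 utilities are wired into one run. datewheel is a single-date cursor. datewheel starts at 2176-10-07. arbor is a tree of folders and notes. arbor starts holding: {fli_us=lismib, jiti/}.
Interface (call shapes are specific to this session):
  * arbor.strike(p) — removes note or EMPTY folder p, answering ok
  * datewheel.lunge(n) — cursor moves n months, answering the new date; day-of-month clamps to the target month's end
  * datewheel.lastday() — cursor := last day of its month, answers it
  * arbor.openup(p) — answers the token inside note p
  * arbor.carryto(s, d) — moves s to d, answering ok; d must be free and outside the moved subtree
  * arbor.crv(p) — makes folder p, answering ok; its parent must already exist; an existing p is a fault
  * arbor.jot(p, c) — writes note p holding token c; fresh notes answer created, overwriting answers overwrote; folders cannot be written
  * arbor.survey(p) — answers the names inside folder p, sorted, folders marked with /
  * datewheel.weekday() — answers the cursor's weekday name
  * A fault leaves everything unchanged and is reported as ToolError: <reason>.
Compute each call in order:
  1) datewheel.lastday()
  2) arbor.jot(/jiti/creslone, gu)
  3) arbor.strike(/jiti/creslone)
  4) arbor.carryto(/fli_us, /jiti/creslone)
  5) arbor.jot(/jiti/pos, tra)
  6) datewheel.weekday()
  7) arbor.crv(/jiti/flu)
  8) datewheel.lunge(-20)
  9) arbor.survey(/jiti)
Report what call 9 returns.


Answer: [creslone, flu/, pos]

Derivation:
! 1. datewheel.lastday() -> 2176-10-31
! 2. arbor.jot(/jiti/creslone, gu) -> created
! 3. arbor.strike(/jiti/creslone) -> ok
! 4. arbor.carryto(/fli_us, /jiti/creslone) -> ok
! 5. arbor.jot(/jiti/pos, tra) -> created
! 6. datewheel.weekday() -> Thursday
! 7. arbor.crv(/jiti/flu) -> ok
! 8. datewheel.lunge(-20) -> 2175-02-28
! 9. arbor.survey(/jiti) -> [creslone, flu/, pos]


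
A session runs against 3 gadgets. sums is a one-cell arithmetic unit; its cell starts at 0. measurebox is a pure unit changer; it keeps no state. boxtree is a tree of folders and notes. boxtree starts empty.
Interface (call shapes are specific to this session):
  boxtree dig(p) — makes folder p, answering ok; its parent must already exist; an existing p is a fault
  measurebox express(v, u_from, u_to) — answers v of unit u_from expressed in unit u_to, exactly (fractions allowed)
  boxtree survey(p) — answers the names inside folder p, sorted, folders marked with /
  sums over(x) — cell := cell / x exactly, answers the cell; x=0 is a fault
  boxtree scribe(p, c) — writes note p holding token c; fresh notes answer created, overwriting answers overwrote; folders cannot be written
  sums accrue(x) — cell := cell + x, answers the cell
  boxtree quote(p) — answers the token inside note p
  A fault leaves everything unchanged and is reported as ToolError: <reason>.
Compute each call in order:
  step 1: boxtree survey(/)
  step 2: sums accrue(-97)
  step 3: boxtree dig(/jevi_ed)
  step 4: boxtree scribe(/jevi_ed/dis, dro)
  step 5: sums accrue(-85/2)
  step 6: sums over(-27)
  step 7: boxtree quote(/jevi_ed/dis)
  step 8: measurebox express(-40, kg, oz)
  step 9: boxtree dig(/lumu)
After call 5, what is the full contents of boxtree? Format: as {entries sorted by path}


Answer: {jevi_ed/, jevi_ed/dis=dro}

Derivation:
Next I call boxtree survey(p→/), — result: [].
I try sums accrue(x→-97): -97.
I invoke boxtree dig(p→/jevi_ed), and observe ok.
Then boxtree scribe(p→/jevi_ed/dis, c→dro): created.
I use sums accrue(x→-85/2), → -279/2.
Now I run sums over(x→-27), giving 31/6.
Invoking boxtree quote(p→/jevi_ed/dis), and observe dro.
I invoke measurebox express(v→-40, u_from→kg, u_to→oz), — result: -64000000000/45359237.
I run boxtree dig(p→/lumu), → ok.


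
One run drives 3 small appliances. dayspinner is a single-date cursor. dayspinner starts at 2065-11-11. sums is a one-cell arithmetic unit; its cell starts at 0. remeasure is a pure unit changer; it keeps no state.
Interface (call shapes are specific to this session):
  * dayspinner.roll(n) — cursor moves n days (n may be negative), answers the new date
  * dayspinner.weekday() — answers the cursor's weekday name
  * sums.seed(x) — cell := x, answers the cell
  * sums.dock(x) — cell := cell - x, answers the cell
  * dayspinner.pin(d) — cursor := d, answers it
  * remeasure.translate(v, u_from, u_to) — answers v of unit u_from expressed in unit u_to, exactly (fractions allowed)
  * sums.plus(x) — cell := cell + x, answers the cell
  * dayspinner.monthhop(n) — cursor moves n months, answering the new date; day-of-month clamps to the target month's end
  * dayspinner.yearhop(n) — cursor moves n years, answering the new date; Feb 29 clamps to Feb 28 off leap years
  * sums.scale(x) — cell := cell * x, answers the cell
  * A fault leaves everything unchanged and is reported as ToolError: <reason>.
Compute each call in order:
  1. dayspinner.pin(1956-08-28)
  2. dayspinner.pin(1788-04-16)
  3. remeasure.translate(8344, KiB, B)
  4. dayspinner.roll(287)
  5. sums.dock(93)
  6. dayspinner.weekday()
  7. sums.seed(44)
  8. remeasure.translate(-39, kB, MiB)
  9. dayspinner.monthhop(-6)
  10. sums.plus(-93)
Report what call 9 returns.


Answer: 1788-07-28

Derivation:
I call dayspinner.pin using d→1956-08-28, → 1956-08-28.
I invoke dayspinner.pin using d→1788-04-16, and get 1788-04-16.
Using remeasure.translate using v→8344, u_from→KiB, u_to→B, and see 8544256.
Now I run dayspinner.roll using n→287, and get 1789-01-28.
Now I run sums.dock using x→93, giving -93.
Now I run dayspinner.weekday(), and get Wednesday.
Invoking sums.seed using x→44: 44.
I try remeasure.translate using v→-39, u_from→kB, u_to→MiB, and see -4875/131072.
Then dayspinner.monthhop using n→-6, giving 1788-07-28.
I run sums.plus using x→-93, — result: -49.


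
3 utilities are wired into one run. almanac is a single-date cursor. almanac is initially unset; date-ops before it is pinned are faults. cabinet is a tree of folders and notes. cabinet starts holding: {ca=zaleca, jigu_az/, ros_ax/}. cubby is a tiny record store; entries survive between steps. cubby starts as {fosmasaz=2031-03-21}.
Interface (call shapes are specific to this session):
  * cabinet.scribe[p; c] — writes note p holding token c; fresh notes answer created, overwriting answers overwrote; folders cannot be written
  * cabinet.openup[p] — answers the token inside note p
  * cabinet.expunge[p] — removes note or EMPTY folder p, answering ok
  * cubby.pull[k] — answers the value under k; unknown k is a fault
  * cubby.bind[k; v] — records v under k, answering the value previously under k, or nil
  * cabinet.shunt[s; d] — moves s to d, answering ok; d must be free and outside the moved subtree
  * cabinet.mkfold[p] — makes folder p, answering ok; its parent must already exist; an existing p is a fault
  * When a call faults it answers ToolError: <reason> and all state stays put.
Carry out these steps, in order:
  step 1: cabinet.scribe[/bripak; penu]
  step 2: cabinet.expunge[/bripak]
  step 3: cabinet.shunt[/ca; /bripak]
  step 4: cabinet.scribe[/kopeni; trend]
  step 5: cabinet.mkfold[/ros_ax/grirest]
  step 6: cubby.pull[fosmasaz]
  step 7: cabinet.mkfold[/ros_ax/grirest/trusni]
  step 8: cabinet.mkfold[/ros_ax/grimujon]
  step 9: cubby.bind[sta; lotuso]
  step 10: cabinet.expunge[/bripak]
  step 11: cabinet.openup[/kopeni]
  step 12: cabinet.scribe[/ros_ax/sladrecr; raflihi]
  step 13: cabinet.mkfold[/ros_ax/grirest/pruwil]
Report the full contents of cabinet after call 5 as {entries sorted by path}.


I invoke cabinet.scribe with p: /bripak, c: penu, → created.
I invoke cabinet.expunge with p: /bripak, yielding ok.
Invoking cabinet.shunt with s: /ca, d: /bripak, and observe ok.
I try cabinet.scribe with p: /kopeni, c: trend, → created.
Invoking cabinet.mkfold with p: /ros_ax/grirest, → ok.
Calling cubby.pull with k: fosmasaz: 2031-03-21.
I use cabinet.mkfold with p: /ros_ax/grirest/trusni, yielding ok.
I try cabinet.mkfold with p: /ros_ax/grimujon, and observe ok.
Calling cubby.bind with k: sta, v: lotuso, — result: nil.
I invoke cabinet.expunge with p: /bripak, and observe ok.
Next I call cabinet.openup with p: /kopeni, and observe trend.
Using cabinet.scribe with p: /ros_ax/sladrecr, c: raflihi, and see created.
I try cabinet.mkfold with p: /ros_ax/grirest/pruwil, and see ok.

Answer: {bripak=zaleca, jigu_az/, kopeni=trend, ros_ax/, ros_ax/grirest/}


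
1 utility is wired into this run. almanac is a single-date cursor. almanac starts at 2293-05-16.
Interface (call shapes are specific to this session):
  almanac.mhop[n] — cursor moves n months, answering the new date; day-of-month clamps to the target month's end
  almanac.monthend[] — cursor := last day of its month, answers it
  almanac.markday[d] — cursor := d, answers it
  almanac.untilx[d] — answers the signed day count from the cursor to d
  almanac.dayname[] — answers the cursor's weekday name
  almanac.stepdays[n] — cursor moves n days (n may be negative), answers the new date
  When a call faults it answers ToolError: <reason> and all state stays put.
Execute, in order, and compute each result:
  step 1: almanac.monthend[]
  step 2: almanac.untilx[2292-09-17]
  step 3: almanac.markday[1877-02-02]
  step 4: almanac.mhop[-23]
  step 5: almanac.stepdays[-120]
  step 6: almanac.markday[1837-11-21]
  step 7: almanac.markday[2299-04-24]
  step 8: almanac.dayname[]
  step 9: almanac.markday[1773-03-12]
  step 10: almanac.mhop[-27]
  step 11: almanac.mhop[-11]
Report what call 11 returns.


Answer: 1770-01-12

Derivation:
;; almanac.monthend() == 2293-05-31
;; almanac.untilx(d: 2292-09-17) == -256
;; almanac.markday(d: 1877-02-02) == 1877-02-02
;; almanac.mhop(n: -23) == 1875-03-02
;; almanac.stepdays(n: -120) == 1874-11-02
;; almanac.markday(d: 1837-11-21) == 1837-11-21
;; almanac.markday(d: 2299-04-24) == 2299-04-24
;; almanac.dayname() == Monday
;; almanac.markday(d: 1773-03-12) == 1773-03-12
;; almanac.mhop(n: -27) == 1770-12-12
;; almanac.mhop(n: -11) == 1770-01-12


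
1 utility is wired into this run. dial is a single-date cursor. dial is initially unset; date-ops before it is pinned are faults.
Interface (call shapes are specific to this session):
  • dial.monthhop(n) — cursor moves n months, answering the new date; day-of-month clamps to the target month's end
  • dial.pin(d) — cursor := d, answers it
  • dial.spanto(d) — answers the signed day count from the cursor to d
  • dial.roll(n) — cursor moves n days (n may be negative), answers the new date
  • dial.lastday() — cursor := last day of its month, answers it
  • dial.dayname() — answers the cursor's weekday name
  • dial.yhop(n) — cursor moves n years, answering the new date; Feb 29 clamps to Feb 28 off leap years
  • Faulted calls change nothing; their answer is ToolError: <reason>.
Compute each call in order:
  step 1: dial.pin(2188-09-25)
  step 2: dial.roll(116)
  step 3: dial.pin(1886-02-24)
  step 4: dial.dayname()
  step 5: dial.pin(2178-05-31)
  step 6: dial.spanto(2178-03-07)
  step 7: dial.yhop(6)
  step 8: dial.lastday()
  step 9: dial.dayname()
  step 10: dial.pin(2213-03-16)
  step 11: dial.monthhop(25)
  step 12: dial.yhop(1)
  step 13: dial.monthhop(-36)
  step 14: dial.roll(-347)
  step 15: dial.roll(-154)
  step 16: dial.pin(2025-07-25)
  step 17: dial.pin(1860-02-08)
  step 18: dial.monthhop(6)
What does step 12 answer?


> pin 2188-09-25
:: 2188-09-25
> roll 116
:: 2189-01-19
> pin 1886-02-24
:: 1886-02-24
> dayname
:: Wednesday
> pin 2178-05-31
:: 2178-05-31
> spanto 2178-03-07
:: -85
> yhop 6
:: 2184-05-31
> lastday
:: 2184-05-31
> dayname
:: Monday
> pin 2213-03-16
:: 2213-03-16
> monthhop 25
:: 2215-04-16
> yhop 1
:: 2216-04-16
> monthhop -36
:: 2213-04-16
> roll -347
:: 2212-05-04
> roll -154
:: 2211-12-02
> pin 2025-07-25
:: 2025-07-25
> pin 1860-02-08
:: 1860-02-08
> monthhop 6
:: 1860-08-08

Answer: 2216-04-16


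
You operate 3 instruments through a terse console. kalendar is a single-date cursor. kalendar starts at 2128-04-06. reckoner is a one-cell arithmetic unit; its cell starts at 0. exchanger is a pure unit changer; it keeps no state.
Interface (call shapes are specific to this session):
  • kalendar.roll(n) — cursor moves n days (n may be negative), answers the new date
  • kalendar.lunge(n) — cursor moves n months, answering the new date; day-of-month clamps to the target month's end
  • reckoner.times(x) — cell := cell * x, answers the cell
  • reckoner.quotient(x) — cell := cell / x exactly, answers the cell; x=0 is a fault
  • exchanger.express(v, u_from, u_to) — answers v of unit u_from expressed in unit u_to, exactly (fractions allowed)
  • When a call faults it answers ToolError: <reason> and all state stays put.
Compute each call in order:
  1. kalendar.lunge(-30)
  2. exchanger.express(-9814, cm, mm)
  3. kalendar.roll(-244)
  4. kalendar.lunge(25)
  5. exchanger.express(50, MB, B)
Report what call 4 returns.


Answer: 2127-03-04

Derivation:
% 1. kalendar.lunge(n=-30) => 2125-10-06
% 2. exchanger.express(v=-9814, u_from=cm, u_to=mm) => -98140
% 3. kalendar.roll(n=-244) => 2125-02-04
% 4. kalendar.lunge(n=25) => 2127-03-04
% 5. exchanger.express(v=50, u_from=MB, u_to=B) => 50000000


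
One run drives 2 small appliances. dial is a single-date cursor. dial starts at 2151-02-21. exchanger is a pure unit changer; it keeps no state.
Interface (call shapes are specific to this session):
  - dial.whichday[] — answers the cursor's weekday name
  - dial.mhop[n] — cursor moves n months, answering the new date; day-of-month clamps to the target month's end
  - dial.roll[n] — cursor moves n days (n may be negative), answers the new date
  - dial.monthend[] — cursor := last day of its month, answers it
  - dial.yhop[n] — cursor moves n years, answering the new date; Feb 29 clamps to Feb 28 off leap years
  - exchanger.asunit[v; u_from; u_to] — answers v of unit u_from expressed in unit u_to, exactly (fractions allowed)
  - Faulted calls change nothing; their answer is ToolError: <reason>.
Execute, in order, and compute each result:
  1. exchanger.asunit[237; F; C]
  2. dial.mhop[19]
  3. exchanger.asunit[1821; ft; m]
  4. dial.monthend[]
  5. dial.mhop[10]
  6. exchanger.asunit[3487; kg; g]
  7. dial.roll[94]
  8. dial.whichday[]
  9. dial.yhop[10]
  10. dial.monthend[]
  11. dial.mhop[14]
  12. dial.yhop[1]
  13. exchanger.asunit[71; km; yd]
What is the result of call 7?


Answer: 2153-11-01

Derivation:
Act: exchanger.asunit[v: 237; u_from: F; u_to: C]
Obs: 1025/9
Act: dial.mhop[n: 19]
Obs: 2152-09-21
Act: exchanger.asunit[v: 1821; u_from: ft; u_to: m]
Obs: 693801/1250
Act: dial.monthend[]
Obs: 2152-09-30
Act: dial.mhop[n: 10]
Obs: 2153-07-30
Act: exchanger.asunit[v: 3487; u_from: kg; u_to: g]
Obs: 3487000
Act: dial.roll[n: 94]
Obs: 2153-11-01
Act: dial.whichday[]
Obs: Thursday
Act: dial.yhop[n: 10]
Obs: 2163-11-01
Act: dial.monthend[]
Obs: 2163-11-30
Act: dial.mhop[n: 14]
Obs: 2165-01-30
Act: dial.yhop[n: 1]
Obs: 2166-01-30
Act: exchanger.asunit[v: 71; u_from: km; u_to: yd]
Obs: 88750000/1143


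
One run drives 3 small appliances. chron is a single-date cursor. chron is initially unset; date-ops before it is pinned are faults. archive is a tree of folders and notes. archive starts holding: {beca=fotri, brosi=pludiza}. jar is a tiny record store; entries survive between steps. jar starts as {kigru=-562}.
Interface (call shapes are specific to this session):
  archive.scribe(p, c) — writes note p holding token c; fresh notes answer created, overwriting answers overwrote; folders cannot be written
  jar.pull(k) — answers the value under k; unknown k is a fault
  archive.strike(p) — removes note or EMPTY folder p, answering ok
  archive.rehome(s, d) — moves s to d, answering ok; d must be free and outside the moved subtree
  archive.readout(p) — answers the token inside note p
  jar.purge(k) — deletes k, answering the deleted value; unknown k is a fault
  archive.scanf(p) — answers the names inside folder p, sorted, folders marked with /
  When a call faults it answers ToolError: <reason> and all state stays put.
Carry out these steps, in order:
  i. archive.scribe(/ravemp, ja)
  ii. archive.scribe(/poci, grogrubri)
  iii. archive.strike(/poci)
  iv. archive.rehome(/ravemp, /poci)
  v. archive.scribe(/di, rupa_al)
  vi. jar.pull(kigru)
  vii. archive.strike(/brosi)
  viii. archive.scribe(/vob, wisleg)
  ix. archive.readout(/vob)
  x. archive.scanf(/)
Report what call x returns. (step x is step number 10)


Answer: [beca, di, poci, vob]

Derivation:
·→ archive.scribe(p='/ravemp', c='ja')
·← created
·→ archive.scribe(p='/poci', c='grogrubri')
·← created
·→ archive.strike(p='/poci')
·← ok
·→ archive.rehome(s='/ravemp', d='/poci')
·← ok
·→ archive.scribe(p='/di', c='rupa_al')
·← created
·→ jar.pull(k='kigru')
·← -562
·→ archive.strike(p='/brosi')
·← ok
·→ archive.scribe(p='/vob', c='wisleg')
·← created
·→ archive.readout(p='/vob')
·← wisleg
·→ archive.scanf(p='/')
·← [beca, di, poci, vob]


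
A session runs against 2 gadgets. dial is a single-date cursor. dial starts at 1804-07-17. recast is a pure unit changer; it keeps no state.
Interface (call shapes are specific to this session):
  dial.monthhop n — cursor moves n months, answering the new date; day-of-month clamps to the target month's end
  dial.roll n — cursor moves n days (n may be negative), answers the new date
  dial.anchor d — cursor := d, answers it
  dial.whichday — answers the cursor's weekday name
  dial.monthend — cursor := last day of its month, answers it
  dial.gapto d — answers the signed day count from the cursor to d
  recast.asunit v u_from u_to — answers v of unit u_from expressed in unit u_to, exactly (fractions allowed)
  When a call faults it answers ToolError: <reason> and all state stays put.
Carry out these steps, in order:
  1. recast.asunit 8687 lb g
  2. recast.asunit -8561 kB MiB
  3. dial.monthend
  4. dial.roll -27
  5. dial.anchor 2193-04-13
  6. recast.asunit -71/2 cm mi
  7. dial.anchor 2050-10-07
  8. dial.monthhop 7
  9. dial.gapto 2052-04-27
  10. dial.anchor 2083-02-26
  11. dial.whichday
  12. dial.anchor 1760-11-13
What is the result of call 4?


# asunit(v='8687', u_from='lb', u_to='g') -> 394035691819/100000
# asunit(v='-8561', u_from='kB', u_to='MiB') -> -1070125/131072
# monthend() -> 1804-07-31
# roll(n='-27') -> 1804-07-04
# anchor(d='2193-04-13') -> 2193-04-13
# asunit(v='-71/2', u_from='cm', u_to='mi') -> -355/1609344
# anchor(d='2050-10-07') -> 2050-10-07
# monthhop(n='7') -> 2051-05-07
# gapto(d='2052-04-27') -> 356
# anchor(d='2083-02-26') -> 2083-02-26
# whichday() -> Friday
# anchor(d='1760-11-13') -> 1760-11-13

Answer: 1804-07-04


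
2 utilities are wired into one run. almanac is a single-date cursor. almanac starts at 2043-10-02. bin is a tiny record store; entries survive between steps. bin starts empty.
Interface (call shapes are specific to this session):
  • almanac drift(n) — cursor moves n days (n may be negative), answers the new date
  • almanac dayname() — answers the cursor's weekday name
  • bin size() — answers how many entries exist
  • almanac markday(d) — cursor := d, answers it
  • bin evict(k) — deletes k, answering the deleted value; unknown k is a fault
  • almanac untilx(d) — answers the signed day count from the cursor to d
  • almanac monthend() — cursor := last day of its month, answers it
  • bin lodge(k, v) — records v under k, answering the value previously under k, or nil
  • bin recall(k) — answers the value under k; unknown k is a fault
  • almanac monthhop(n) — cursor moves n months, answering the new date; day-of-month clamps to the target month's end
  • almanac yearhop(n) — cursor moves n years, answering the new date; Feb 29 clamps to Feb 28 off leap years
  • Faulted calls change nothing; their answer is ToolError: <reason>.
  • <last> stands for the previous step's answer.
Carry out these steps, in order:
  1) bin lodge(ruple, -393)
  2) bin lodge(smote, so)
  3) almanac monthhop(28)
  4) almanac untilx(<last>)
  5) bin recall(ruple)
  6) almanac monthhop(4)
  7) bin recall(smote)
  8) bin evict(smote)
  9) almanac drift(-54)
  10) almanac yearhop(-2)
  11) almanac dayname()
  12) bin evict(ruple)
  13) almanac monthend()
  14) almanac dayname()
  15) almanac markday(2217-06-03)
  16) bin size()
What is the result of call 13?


Answer: 2044-04-30

Derivation:
# 1. bin lodge(k='ruple', v='-393') => nil
# 2. bin lodge(k='smote', v='so') => nil
# 3. almanac monthhop(n='28') => 2046-02-02
# 4. almanac untilx(d='<last>') => 0
# 5. bin recall(k='ruple') => -393
# 6. almanac monthhop(n='4') => 2046-06-02
# 7. bin recall(k='smote') => so
# 8. bin evict(k='smote') => so
# 9. almanac drift(n='-54') => 2046-04-09
# 10. almanac yearhop(n='-2') => 2044-04-09
# 11. almanac dayname() => Saturday
# 12. bin evict(k='ruple') => -393
# 13. almanac monthend() => 2044-04-30
# 14. almanac dayname() => Saturday
# 15. almanac markday(d='2217-06-03') => 2217-06-03
# 16. bin size() => 0


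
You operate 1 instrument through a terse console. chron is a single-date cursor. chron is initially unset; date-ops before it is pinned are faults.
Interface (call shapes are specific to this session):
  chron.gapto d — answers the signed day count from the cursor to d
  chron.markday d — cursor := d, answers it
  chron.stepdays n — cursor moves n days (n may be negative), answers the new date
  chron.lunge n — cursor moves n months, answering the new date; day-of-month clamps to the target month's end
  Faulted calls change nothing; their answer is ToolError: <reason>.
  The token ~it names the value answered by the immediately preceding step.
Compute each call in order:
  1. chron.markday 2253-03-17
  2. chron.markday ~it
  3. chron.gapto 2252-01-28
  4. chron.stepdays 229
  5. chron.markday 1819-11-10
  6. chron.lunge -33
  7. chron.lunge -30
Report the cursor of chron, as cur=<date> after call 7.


Answer: cur=1814-08-10

Derivation:
Step: markday[d=2253-03-17]
Result: 2253-03-17
Step: markday[d=~it]
Result: 2253-03-17
Step: gapto[d=2252-01-28]
Result: -414
Step: stepdays[n=229]
Result: 2253-11-01
Step: markday[d=1819-11-10]
Result: 1819-11-10
Step: lunge[n=-33]
Result: 1817-02-10
Step: lunge[n=-30]
Result: 1814-08-10


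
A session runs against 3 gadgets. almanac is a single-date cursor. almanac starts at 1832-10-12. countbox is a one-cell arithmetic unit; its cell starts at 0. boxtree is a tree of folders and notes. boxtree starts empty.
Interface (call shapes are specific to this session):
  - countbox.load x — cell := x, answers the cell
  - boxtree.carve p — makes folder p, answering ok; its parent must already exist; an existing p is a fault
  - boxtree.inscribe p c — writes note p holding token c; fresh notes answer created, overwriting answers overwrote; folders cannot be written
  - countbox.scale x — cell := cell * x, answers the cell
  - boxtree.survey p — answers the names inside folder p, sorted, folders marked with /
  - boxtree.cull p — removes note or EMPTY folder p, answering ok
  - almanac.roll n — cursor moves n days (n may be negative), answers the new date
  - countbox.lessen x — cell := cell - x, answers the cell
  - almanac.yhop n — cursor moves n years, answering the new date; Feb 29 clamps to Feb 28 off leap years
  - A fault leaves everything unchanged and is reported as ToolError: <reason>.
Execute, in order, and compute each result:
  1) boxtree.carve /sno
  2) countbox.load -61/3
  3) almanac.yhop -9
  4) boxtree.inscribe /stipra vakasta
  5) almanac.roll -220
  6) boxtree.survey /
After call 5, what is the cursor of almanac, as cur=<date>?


~$ boxtree.carve p=/sno
[out] ok
~$ countbox.load x=-61/3
[out] -61/3
~$ almanac.yhop n=-9
[out] 1823-10-12
~$ boxtree.inscribe p=/stipra c=vakasta
[out] created
~$ almanac.roll n=-220
[out] 1823-03-06
~$ boxtree.survey p=/
[out] [sno/, stipra]

Answer: cur=1823-03-06


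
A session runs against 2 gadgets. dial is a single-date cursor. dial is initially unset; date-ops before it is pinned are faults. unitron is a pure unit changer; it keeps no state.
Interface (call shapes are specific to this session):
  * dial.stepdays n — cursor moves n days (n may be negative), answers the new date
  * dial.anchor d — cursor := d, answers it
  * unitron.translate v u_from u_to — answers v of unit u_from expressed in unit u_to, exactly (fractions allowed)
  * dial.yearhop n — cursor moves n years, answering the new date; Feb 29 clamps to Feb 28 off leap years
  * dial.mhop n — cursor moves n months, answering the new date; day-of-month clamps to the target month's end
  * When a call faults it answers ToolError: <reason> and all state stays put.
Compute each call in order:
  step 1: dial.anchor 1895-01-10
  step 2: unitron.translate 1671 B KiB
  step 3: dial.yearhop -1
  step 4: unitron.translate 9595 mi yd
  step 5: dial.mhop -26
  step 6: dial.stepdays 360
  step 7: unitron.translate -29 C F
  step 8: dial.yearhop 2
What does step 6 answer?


Answer: 1892-11-04

Derivation:
CALL dial.anchor[1895-01-10]
RET  1895-01-10
CALL unitron.translate[1671; B; KiB]
RET  1671/1024
CALL dial.yearhop[-1]
RET  1894-01-10
CALL unitron.translate[9595; mi; yd]
RET  16887200
CALL dial.mhop[-26]
RET  1891-11-10
CALL dial.stepdays[360]
RET  1892-11-04
CALL unitron.translate[-29; C; F]
RET  -101/5
CALL dial.yearhop[2]
RET  1894-11-04


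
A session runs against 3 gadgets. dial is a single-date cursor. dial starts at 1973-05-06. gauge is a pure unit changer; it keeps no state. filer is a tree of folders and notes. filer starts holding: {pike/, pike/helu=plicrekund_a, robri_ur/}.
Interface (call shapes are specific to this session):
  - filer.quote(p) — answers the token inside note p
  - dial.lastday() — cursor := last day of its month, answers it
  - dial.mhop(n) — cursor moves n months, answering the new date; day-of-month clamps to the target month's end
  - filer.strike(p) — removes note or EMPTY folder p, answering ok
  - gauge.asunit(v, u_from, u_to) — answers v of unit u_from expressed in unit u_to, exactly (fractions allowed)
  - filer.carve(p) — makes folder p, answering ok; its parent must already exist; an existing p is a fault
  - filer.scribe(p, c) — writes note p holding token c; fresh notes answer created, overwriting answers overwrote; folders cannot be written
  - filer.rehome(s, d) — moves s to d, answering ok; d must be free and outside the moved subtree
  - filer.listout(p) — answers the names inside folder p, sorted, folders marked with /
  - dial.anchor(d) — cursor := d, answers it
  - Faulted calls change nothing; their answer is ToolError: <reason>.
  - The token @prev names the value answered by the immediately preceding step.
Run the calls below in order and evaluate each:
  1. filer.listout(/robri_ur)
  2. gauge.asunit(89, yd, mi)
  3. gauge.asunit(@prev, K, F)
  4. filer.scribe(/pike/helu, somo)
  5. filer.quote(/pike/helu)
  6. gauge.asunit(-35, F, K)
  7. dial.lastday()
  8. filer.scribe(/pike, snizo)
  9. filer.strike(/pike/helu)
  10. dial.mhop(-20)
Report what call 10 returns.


-> listout(p: /robri_ur)
<- []
-> asunit(v: 89, u_from: yd, u_to: mi)
<- 89/1760
-> asunit(v: @prev, u_from: K, u_to: F)
<- -808859/1760
-> scribe(p: /pike/helu, c: somo)
<- overwrote
-> quote(p: /pike/helu)
<- somo
-> asunit(v: -35, u_from: F, u_to: K)
<- 42467/180
-> lastday()
<- 1973-05-31
-> scribe(p: /pike, c: snizo)
<- ToolError: is a directory
-> strike(p: /pike/helu)
<- ok
-> mhop(n: -20)
<- 1971-09-30

Answer: 1971-09-30


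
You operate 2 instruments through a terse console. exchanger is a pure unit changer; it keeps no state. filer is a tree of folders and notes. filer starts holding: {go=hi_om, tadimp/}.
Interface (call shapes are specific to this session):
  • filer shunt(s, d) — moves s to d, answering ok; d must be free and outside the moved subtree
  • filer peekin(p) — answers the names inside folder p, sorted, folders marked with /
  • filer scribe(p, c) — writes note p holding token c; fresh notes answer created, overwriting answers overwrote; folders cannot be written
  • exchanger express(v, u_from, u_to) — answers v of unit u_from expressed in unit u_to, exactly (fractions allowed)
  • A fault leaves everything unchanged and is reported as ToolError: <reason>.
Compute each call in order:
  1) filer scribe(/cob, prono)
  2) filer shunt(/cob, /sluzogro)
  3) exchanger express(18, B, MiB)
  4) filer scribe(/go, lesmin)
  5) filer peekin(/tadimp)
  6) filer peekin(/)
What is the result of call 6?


Answer: [go, sluzogro, tadimp/]

Derivation:
-> filer scribe(/cob, prono)
<- created
-> filer shunt(/cob, /sluzogro)
<- ok
-> exchanger express(18, B, MiB)
<- 9/524288
-> filer scribe(/go, lesmin)
<- overwrote
-> filer peekin(/tadimp)
<- []
-> filer peekin(/)
<- [go, sluzogro, tadimp/]


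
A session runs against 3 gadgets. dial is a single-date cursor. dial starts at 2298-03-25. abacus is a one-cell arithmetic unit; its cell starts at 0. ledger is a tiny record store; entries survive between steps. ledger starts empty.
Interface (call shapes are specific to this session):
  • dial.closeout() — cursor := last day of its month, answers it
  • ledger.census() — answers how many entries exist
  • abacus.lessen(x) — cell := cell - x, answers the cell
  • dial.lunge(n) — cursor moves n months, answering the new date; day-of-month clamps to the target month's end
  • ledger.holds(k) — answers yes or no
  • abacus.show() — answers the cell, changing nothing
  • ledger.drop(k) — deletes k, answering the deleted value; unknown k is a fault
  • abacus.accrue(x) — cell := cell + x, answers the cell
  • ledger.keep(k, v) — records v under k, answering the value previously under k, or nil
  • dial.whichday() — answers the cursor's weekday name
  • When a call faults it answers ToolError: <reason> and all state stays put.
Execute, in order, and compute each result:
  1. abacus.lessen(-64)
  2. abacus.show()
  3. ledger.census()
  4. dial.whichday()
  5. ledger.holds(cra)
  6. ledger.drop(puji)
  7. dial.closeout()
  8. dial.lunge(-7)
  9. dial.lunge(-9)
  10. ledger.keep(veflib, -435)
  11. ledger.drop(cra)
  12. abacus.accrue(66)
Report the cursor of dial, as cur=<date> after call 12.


→ abacus.lessen(-64)
← 64
→ abacus.show()
← 64
→ ledger.census()
← 0
→ dial.whichday()
← Friday
→ ledger.holds(cra)
← no
→ ledger.drop(puji)
← ToolError: no such key puji
→ dial.closeout()
← 2298-03-31
→ dial.lunge(-7)
← 2297-08-31
→ dial.lunge(-9)
← 2296-11-30
→ ledger.keep(veflib, -435)
← nil
→ ledger.drop(cra)
← ToolError: no such key cra
→ abacus.accrue(66)
← 130

Answer: cur=2296-11-30


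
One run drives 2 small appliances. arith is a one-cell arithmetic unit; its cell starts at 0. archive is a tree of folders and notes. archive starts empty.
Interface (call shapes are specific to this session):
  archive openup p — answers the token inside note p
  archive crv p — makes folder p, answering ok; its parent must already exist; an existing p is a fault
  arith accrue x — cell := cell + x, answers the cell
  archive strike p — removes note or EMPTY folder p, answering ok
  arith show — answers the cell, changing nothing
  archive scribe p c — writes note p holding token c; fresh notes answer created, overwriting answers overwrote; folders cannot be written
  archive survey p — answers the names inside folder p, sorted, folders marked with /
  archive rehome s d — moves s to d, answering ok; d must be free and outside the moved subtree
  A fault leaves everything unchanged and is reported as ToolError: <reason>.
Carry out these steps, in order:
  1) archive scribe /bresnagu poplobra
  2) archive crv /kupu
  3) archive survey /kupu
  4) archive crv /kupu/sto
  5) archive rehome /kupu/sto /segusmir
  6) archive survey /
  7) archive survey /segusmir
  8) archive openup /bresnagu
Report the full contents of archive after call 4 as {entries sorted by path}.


Answer: {bresnagu=poplobra, kupu/, kupu/sto/}

Derivation:
% archive scribe p=/bresnagu c=poplobra
[out] created
% archive crv p=/kupu
[out] ok
% archive survey p=/kupu
[out] []
% archive crv p=/kupu/sto
[out] ok
% archive rehome s=/kupu/sto d=/segusmir
[out] ok
% archive survey p=/
[out] [bresnagu, kupu/, segusmir/]
% archive survey p=/segusmir
[out] []
% archive openup p=/bresnagu
[out] poplobra
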